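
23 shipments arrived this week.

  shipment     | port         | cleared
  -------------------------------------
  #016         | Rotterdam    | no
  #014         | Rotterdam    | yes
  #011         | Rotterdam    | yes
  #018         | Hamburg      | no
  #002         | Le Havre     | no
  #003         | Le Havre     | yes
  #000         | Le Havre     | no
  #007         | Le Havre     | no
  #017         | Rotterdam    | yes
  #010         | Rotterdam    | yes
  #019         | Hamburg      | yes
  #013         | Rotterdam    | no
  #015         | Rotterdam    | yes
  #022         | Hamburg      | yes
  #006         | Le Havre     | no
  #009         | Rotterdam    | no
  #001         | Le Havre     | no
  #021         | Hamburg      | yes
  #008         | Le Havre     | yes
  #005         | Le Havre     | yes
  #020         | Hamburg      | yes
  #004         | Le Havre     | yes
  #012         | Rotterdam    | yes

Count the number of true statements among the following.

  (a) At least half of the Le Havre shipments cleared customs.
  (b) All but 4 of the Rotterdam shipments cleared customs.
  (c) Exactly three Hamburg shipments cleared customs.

0

(a) Le Havre: |A| = 9, |A ∩ B| = 4; needs |A ∩ B| ≥ |A ∖ B| — false.
(b) Rotterdam: |A| = 9, |A ∩ B| = 6; needs |A ∖ B| = 4 — false.
(c) Hamburg: |A| = 5, |A ∩ B| = 4; needs |A ∩ B| = 3 — false.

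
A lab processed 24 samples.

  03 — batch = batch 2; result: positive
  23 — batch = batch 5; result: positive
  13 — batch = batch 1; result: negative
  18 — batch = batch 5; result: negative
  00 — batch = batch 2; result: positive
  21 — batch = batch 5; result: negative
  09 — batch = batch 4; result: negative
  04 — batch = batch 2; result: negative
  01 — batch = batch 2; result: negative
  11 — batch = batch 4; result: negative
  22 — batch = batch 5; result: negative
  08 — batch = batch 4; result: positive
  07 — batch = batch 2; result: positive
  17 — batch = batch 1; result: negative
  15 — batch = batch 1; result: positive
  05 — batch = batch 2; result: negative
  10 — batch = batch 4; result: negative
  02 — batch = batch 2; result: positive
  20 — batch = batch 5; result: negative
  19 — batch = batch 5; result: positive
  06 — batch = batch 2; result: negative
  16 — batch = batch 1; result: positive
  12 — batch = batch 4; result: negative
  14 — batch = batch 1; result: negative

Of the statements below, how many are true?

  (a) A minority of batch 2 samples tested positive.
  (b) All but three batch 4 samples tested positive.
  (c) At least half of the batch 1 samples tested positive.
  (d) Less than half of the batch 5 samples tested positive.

1

(a) batch 2: |A| = 8, |A ∩ B| = 4; needs |A ∩ B| < |A ∖ B| — false.
(b) batch 4: |A| = 5, |A ∩ B| = 1; needs |A ∖ B| = 3 — false.
(c) batch 1: |A| = 5, |A ∩ B| = 2; needs |A ∩ B| ≥ |A ∖ B| — false.
(d) batch 5: |A| = 6, |A ∩ B| = 2; needs |A ∩ B| < |A ∖ B| — true.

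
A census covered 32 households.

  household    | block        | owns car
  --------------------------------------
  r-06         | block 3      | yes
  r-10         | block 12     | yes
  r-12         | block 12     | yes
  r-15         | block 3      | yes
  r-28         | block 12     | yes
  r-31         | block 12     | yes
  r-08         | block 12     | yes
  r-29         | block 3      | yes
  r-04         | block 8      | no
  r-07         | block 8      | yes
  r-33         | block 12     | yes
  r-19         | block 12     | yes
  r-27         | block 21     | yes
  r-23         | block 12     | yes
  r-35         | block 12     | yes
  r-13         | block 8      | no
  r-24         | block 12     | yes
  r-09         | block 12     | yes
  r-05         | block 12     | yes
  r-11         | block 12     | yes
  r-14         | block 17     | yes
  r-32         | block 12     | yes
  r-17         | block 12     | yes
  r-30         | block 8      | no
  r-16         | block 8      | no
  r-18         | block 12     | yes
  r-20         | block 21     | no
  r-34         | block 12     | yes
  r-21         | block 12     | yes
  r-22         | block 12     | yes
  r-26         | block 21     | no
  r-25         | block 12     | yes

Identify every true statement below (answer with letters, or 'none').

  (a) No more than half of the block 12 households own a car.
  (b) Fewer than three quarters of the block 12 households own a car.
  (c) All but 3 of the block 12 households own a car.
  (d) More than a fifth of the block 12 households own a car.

(d)

|A| = 20, |A ∩ B| = 20, |A ∖ B| = 0.
(a) |A ∩ B| ≤ |A ∖ B|: fails.
(b) |A ∩ B| / |A| < 3/4: fails.
(c) |A ∖ B| = 3: fails.
(d) |A ∩ B| / |A| > 1/5: holds.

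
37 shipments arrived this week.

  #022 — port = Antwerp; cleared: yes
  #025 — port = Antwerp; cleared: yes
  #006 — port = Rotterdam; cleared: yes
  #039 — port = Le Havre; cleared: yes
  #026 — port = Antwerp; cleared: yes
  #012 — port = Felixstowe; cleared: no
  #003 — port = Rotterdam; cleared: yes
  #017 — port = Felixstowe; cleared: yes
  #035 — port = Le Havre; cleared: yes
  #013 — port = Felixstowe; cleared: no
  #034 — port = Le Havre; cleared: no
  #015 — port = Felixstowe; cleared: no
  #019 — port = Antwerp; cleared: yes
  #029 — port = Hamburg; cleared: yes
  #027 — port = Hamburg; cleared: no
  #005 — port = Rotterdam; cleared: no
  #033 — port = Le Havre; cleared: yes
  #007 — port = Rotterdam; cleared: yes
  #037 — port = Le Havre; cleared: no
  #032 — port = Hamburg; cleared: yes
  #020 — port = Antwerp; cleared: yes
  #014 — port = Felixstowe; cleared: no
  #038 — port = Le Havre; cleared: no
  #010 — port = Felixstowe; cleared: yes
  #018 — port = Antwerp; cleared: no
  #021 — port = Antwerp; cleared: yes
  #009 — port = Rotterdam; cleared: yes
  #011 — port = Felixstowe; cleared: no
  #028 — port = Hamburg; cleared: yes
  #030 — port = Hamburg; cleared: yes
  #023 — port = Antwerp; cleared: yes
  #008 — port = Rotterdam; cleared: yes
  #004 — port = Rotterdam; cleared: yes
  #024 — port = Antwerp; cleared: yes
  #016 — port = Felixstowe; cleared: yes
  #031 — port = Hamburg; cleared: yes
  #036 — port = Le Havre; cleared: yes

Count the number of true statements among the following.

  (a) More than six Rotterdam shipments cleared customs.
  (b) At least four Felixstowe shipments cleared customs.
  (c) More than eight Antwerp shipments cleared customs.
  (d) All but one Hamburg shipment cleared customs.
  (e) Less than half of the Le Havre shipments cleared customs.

(a) Rotterdam: |A| = 7, |A ∩ B| = 6; needs |A ∩ B| > 6 — false.
(b) Felixstowe: |A| = 8, |A ∩ B| = 3; needs |A ∩ B| ≥ 4 — false.
(c) Antwerp: |A| = 9, |A ∩ B| = 8; needs |A ∩ B| > 8 — false.
(d) Hamburg: |A| = 6, |A ∩ B| = 5; needs |A ∖ B| = 1 — true.
(e) Le Havre: |A| = 7, |A ∩ B| = 4; needs |A ∩ B| < |A ∖ B| — false.

1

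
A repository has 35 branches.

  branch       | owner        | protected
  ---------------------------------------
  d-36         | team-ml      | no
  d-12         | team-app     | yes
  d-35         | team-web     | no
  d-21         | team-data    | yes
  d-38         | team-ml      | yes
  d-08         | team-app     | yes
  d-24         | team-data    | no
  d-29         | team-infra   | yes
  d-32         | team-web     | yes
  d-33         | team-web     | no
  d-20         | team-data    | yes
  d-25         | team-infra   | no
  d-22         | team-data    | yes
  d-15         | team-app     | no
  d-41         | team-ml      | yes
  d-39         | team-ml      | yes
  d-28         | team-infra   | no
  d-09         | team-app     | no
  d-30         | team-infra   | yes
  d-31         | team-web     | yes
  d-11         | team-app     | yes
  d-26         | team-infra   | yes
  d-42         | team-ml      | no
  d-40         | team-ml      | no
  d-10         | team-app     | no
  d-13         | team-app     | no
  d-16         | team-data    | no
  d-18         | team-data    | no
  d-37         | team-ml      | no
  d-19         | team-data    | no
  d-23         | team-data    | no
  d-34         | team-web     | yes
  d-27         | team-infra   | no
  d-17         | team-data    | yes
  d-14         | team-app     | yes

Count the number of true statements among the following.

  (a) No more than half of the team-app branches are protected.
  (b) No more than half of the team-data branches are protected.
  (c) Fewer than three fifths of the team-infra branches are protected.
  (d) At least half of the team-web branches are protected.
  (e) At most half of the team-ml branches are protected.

5

(a) team-app: |A| = 8, |A ∩ B| = 4; needs |A ∩ B| ≤ |A ∖ B| — true.
(b) team-data: |A| = 9, |A ∩ B| = 4; needs |A ∩ B| ≤ |A ∖ B| — true.
(c) team-infra: |A| = 6, |A ∩ B| = 3; needs |A ∩ B| / |A| < 3/5 — true.
(d) team-web: |A| = 5, |A ∩ B| = 3; needs |A ∩ B| ≥ |A ∖ B| — true.
(e) team-ml: |A| = 7, |A ∩ B| = 3; needs |A ∩ B| ≤ |A ∖ B| — true.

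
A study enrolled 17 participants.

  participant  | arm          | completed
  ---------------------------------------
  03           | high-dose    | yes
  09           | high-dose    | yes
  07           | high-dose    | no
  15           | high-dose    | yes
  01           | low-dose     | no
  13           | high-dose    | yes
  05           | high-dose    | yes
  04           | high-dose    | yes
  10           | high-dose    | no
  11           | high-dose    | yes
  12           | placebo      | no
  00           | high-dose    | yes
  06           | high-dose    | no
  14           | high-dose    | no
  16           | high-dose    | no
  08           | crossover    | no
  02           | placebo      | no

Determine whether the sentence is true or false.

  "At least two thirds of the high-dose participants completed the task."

False

Truth condition: |A ∩ B| / |A| ≥ 2/3.
A (the restrictor) = {03, 09, 07, 15, 13, 05, 04, 10, 11, 00, 06, 14, 16}, |A| = 13.
A ∩ B = {03, 09, 15, 13, 05, 04, 11, 00}, so |A ∩ B| = 8.
A ∖ B = {07, 10, 06, 14, 16}, so |A ∖ B| = 5.
|A ∩ B|/|A| = 8/13, so the statement is false.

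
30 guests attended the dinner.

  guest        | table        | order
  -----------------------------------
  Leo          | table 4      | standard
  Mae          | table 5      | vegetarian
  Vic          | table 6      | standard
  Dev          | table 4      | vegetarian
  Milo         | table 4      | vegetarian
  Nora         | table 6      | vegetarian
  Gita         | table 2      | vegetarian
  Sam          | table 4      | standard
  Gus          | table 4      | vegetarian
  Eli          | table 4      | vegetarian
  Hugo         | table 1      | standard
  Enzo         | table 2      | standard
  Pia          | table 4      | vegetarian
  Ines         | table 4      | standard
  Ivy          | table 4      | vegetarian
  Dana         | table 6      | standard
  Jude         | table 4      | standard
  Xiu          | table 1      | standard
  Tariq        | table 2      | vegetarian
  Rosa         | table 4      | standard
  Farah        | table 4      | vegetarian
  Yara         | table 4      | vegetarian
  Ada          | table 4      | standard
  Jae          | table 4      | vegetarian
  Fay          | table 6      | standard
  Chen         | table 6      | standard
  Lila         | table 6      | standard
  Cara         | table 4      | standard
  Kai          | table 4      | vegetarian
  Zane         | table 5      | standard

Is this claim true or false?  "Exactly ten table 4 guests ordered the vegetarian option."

True

Truth condition: |A ∩ B| = 10.
|A| = 17, |A ∩ B| = 10, |A ∖ B| = 7.
|A ∩ B| = 10, so the statement is true.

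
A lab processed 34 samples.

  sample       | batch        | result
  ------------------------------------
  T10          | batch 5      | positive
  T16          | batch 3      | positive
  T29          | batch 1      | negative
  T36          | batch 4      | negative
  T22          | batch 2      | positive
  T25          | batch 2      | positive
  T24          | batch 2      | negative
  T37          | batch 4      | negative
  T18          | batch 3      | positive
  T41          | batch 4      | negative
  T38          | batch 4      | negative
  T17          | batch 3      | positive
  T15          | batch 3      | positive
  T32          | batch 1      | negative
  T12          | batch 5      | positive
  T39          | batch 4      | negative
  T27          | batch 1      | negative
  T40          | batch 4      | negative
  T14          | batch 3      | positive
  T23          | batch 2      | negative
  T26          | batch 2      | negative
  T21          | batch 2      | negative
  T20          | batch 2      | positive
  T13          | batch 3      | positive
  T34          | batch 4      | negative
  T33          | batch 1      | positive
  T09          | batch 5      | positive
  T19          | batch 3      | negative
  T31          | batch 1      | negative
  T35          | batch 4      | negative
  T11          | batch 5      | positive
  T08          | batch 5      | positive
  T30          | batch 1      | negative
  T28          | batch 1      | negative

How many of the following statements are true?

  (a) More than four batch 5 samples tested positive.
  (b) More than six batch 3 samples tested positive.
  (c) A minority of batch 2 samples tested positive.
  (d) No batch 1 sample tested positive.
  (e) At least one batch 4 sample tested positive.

2

(a) batch 5: |A| = 5, |A ∩ B| = 5; needs |A ∩ B| > 4 — true.
(b) batch 3: |A| = 7, |A ∩ B| = 6; needs |A ∩ B| > 6 — false.
(c) batch 2: |A| = 7, |A ∩ B| = 3; needs |A ∩ B| < |A ∖ B| — true.
(d) batch 1: |A| = 7, |A ∩ B| = 1; needs A ∩ B = ∅ (|A ∩ B| = 0) — false.
(e) batch 4: |A| = 8, |A ∩ B| = 0; needs A ∩ B ≠ ∅ (|A ∩ B| ≥ 1) — false.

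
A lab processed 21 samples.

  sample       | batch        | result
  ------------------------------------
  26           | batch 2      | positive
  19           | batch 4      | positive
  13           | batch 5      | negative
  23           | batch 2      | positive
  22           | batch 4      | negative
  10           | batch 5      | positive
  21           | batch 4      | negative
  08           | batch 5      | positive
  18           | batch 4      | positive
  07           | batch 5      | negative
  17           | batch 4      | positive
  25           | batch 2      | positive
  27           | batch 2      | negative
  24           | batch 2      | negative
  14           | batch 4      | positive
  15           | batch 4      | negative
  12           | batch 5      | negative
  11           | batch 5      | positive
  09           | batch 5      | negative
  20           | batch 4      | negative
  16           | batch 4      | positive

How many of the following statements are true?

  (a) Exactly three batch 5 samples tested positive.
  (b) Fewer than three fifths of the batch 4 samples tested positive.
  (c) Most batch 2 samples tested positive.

3

(a) batch 5: |A| = 7, |A ∩ B| = 3; needs |A ∩ B| = 3 — true.
(b) batch 4: |A| = 9, |A ∩ B| = 5; needs |A ∩ B| / |A| < 3/5 — true.
(c) batch 2: |A| = 5, |A ∩ B| = 3; needs |A ∩ B| > |A ∖ B| — true.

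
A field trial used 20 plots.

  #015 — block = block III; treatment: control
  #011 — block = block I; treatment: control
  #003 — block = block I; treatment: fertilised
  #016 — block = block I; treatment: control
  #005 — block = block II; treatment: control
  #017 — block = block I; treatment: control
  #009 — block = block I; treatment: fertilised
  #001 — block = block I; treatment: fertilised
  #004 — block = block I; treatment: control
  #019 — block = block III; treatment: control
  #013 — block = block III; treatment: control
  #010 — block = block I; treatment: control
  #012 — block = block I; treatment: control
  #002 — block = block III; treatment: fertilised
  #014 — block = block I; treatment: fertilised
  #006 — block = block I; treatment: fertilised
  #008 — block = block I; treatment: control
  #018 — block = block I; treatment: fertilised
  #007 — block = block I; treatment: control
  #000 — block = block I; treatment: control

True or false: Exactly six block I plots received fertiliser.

Truth condition: |A ∩ B| = 6.
|A| = 15, |A ∩ B| = 6, |A ∖ B| = 9.
|A ∩ B| = 6, so the statement is true.

True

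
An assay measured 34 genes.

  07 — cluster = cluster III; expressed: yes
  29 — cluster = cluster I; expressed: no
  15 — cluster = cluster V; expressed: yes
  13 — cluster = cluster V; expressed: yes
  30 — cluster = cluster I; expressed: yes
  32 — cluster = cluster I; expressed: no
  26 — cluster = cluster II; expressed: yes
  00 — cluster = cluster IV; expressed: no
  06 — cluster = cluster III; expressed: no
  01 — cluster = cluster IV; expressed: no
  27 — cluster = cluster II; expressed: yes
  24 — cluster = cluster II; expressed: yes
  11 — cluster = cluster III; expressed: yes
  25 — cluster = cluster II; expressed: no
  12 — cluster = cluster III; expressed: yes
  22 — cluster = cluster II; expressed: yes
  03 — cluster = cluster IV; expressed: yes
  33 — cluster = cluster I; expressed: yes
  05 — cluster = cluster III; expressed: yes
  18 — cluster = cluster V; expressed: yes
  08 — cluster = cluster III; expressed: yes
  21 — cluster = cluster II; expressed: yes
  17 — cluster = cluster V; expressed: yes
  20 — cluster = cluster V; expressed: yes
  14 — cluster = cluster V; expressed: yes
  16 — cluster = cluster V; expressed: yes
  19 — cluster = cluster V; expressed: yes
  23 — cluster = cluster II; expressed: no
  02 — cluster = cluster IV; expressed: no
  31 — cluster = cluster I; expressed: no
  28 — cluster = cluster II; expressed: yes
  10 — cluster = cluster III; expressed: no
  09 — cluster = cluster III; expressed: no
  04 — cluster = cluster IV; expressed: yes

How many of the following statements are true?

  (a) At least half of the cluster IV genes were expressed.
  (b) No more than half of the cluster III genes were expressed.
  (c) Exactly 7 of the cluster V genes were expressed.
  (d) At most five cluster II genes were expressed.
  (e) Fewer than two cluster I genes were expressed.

0

(a) cluster IV: |A| = 5, |A ∩ B| = 2; needs |A ∩ B| ≥ |A ∖ B| — false.
(b) cluster III: |A| = 8, |A ∩ B| = 5; needs |A ∩ B| ≤ |A ∖ B| — false.
(c) cluster V: |A| = 8, |A ∩ B| = 8; needs |A ∩ B| = 7 — false.
(d) cluster II: |A| = 8, |A ∩ B| = 6; needs |A ∩ B| ≤ 5 — false.
(e) cluster I: |A| = 5, |A ∩ B| = 2; needs |A ∩ B| < 2 — false.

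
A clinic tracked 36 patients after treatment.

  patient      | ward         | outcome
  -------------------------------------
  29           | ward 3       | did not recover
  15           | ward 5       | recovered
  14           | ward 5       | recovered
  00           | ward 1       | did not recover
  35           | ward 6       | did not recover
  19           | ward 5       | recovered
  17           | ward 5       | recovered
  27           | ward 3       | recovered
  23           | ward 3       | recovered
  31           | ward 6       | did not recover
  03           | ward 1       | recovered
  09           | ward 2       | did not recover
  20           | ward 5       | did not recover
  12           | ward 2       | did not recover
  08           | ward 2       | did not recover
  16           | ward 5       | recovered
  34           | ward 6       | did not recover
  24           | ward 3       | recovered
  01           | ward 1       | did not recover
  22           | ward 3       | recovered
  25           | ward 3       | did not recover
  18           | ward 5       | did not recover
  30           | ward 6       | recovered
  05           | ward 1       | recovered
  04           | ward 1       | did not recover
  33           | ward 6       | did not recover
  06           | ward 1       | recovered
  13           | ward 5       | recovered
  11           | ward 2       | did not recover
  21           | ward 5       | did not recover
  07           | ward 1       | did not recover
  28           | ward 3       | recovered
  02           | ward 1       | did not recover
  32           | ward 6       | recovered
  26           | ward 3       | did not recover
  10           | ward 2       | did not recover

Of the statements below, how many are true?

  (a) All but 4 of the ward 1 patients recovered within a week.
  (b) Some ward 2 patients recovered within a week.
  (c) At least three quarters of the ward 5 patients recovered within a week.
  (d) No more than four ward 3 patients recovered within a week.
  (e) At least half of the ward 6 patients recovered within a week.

(a) ward 1: |A| = 8, |A ∩ B| = 3; needs |A ∖ B| = 4 — false.
(b) ward 2: |A| = 5, |A ∩ B| = 0; needs A ∩ B ≠ ∅ (|A ∩ B| ≥ 1) — false.
(c) ward 5: |A| = 9, |A ∩ B| = 6; needs |A ∩ B| / |A| ≥ 3/4 — false.
(d) ward 3: |A| = 8, |A ∩ B| = 5; needs |A ∩ B| ≤ 4 — false.
(e) ward 6: |A| = 6, |A ∩ B| = 2; needs |A ∩ B| ≥ |A ∖ B| — false.

0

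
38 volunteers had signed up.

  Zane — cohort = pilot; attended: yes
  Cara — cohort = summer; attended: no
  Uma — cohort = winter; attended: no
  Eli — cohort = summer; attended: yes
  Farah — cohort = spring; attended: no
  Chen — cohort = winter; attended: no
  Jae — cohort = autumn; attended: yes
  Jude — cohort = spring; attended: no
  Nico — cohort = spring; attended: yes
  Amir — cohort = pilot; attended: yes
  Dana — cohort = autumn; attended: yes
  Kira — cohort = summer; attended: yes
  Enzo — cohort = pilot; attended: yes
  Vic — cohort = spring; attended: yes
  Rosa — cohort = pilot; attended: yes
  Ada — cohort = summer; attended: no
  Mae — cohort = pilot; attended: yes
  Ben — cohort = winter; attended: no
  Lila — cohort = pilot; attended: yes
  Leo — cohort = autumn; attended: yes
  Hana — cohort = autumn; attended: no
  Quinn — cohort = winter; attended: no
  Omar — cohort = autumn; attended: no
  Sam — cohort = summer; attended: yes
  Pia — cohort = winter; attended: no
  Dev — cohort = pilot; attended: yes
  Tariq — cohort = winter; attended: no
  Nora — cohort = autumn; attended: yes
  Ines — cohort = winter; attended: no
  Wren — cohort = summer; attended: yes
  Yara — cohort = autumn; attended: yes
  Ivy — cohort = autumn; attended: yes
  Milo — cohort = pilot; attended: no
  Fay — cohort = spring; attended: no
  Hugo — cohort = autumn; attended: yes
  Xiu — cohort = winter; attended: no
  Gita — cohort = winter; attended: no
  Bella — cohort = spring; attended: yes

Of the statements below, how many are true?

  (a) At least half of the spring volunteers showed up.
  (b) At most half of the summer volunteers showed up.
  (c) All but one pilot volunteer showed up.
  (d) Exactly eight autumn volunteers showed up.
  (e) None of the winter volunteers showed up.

(a) spring: |A| = 6, |A ∩ B| = 3; needs |A ∩ B| ≥ |A ∖ B| — true.
(b) summer: |A| = 6, |A ∩ B| = 4; needs |A ∩ B| ≤ |A ∖ B| — false.
(c) pilot: |A| = 8, |A ∩ B| = 7; needs |A ∖ B| = 1 — true.
(d) autumn: |A| = 9, |A ∩ B| = 7; needs |A ∩ B| = 8 — false.
(e) winter: |A| = 9, |A ∩ B| = 0; needs A ∩ B = ∅ (|A ∩ B| = 0) — true.

3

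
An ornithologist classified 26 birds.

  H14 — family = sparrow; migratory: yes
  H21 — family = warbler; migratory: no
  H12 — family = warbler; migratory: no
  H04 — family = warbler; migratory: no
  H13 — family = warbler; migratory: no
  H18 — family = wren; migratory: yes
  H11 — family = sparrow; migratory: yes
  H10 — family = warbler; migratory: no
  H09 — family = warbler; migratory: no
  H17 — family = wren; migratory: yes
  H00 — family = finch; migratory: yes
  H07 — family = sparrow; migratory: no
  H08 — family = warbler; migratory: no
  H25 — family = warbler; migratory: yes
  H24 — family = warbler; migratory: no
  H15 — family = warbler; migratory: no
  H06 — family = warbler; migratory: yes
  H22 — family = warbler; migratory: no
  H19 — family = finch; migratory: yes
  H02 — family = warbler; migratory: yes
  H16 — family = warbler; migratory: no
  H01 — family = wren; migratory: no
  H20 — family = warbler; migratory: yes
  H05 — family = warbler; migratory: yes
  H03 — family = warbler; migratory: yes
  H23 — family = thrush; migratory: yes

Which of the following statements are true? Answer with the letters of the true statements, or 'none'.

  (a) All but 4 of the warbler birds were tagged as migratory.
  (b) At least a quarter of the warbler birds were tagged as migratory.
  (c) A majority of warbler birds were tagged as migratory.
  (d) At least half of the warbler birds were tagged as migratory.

(b)

|A| = 17, |A ∩ B| = 6, |A ∖ B| = 11.
(a) |A ∖ B| = 4: fails.
(b) |A ∩ B| / |A| ≥ 1/4: holds.
(c) |A ∩ B| > |A ∖ B|: fails.
(d) |A ∩ B| ≥ |A ∖ B|: fails.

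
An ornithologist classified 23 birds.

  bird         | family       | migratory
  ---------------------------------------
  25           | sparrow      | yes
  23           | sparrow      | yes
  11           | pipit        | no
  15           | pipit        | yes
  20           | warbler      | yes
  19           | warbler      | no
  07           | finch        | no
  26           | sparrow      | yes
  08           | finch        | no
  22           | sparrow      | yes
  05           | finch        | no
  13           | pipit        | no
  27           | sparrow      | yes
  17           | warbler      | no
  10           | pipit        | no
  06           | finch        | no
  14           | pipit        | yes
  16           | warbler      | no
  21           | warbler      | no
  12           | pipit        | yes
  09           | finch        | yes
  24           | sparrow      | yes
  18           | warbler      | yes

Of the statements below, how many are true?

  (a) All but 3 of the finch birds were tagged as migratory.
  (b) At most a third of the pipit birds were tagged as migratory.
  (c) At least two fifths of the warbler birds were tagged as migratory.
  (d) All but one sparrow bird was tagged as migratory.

0

(a) finch: |A| = 5, |A ∩ B| = 1; needs |A ∖ B| = 3 — false.
(b) pipit: |A| = 6, |A ∩ B| = 3; needs |A ∩ B| / |A| ≤ 1/3 — false.
(c) warbler: |A| = 6, |A ∩ B| = 2; needs |A ∩ B| / |A| ≥ 2/5 — false.
(d) sparrow: |A| = 6, |A ∩ B| = 6; needs |A ∖ B| = 1 — false.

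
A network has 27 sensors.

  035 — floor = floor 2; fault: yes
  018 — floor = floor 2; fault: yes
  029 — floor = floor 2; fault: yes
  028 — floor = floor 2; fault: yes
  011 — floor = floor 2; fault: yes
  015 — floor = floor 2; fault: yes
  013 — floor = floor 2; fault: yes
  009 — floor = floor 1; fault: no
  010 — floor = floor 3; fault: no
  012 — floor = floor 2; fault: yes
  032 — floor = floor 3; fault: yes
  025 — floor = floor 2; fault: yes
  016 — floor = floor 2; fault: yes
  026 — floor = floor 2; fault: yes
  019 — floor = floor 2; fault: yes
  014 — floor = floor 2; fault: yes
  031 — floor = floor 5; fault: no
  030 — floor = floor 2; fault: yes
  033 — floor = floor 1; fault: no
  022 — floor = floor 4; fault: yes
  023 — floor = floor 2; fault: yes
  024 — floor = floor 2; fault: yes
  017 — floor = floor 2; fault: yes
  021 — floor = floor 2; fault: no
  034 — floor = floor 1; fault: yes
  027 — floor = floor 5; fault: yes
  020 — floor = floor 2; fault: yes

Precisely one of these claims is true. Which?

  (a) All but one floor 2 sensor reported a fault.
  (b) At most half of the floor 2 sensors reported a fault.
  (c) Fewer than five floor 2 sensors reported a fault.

|A| = 19, |A ∩ B| = 18, |A ∖ B| = 1.
(a) requires |A ∖ B| = 1: true.
(b) requires |A ∩ B| ≤ |A ∖ B|: false.
(c) requires |A ∩ B| < 5: false.

(a)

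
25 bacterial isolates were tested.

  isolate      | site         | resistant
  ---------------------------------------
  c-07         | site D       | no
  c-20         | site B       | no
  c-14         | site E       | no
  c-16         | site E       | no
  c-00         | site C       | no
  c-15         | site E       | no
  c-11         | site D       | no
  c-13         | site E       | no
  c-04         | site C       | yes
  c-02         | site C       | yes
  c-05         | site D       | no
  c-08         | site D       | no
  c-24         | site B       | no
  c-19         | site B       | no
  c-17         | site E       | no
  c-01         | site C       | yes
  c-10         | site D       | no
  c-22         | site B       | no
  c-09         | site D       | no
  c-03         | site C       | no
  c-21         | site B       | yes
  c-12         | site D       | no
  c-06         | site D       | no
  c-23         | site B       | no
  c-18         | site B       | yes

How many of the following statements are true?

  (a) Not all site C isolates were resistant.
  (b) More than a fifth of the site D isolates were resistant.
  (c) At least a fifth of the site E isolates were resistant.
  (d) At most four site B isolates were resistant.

2

(a) site C: |A| = 5, |A ∩ B| = 3; needs A ⊄ B (|A ∖ B| ≥ 1) — true.
(b) site D: |A| = 8, |A ∩ B| = 0; needs |A ∩ B| / |A| > 1/5 — false.
(c) site E: |A| = 5, |A ∩ B| = 0; needs |A ∩ B| / |A| ≥ 1/5 — false.
(d) site B: |A| = 7, |A ∩ B| = 2; needs |A ∩ B| ≤ 4 — true.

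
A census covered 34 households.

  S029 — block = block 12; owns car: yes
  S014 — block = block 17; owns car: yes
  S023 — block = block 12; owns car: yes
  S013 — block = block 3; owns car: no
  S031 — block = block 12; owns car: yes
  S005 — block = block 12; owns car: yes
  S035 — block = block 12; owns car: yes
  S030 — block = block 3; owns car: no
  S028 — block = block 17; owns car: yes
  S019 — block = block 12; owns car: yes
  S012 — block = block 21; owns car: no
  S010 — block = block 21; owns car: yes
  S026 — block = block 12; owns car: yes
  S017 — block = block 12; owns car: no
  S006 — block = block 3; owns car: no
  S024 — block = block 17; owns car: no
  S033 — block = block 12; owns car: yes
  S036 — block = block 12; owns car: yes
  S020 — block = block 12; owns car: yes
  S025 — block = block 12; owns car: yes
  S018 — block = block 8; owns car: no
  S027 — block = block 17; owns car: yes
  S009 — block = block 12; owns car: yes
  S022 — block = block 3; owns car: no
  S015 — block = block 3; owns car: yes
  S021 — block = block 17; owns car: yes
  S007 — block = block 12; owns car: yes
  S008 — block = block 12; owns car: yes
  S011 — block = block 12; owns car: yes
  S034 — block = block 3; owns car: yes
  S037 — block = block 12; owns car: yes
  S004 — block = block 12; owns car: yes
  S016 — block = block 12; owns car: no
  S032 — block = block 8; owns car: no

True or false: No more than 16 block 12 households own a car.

False

The determiner here denotes the relation: |A ∩ B| ≤ 16.
|A| = 19, |A ∩ B| = 17, |A ∖ B| = 2.
|A ∩ B| = 17, so the statement is false.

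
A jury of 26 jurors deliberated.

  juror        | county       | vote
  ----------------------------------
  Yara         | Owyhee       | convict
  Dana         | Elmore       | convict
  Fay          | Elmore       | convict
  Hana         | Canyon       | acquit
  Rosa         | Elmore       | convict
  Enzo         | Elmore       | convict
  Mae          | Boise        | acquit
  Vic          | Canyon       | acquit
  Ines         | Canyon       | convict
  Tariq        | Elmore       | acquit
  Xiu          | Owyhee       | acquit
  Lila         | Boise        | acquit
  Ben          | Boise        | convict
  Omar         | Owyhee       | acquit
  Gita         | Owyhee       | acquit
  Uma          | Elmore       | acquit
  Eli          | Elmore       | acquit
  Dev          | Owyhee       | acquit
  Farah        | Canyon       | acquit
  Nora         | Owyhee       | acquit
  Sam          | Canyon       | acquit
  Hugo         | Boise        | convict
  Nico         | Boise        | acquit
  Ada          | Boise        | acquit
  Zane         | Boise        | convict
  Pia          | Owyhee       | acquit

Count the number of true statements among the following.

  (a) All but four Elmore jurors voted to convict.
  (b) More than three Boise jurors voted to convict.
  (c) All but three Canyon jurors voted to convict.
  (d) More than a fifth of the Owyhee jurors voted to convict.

(a) Elmore: |A| = 7, |A ∩ B| = 4; needs |A ∖ B| = 4 — false.
(b) Boise: |A| = 7, |A ∩ B| = 3; needs |A ∩ B| > 3 — false.
(c) Canyon: |A| = 5, |A ∩ B| = 1; needs |A ∖ B| = 3 — false.
(d) Owyhee: |A| = 7, |A ∩ B| = 1; needs |A ∩ B| / |A| > 1/5 — false.

0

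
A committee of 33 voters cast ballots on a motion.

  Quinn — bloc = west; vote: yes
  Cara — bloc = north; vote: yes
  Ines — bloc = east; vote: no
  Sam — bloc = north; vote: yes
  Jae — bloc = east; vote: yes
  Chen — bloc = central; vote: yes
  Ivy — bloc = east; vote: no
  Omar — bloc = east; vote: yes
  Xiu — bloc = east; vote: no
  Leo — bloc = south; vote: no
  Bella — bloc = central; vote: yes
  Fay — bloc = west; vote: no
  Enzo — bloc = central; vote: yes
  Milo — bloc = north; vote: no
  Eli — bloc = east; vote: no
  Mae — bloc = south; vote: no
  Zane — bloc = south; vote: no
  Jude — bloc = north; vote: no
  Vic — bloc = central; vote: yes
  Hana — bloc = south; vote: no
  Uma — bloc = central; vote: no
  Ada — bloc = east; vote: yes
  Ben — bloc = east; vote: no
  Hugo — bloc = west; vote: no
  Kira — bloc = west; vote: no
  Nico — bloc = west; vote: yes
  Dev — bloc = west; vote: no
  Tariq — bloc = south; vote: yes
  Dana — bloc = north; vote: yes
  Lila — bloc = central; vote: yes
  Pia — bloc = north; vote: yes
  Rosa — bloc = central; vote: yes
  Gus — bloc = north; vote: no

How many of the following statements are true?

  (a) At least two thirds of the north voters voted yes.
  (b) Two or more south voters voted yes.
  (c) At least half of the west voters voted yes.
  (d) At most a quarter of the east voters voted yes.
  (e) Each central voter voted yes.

(a) north: |A| = 7, |A ∩ B| = 4; needs |A ∩ B| / |A| ≥ 2/3 — false.
(b) south: |A| = 5, |A ∩ B| = 1; needs |A ∩ B| ≥ 2 — false.
(c) west: |A| = 6, |A ∩ B| = 2; needs |A ∩ B| ≥ |A ∖ B| — false.
(d) east: |A| = 8, |A ∩ B| = 3; needs |A ∩ B| / |A| ≤ 1/4 — false.
(e) central: |A| = 7, |A ∩ B| = 6; needs A ⊆ B, i.e. every element of A is in B (|A ∖ B| = 0) — false.

0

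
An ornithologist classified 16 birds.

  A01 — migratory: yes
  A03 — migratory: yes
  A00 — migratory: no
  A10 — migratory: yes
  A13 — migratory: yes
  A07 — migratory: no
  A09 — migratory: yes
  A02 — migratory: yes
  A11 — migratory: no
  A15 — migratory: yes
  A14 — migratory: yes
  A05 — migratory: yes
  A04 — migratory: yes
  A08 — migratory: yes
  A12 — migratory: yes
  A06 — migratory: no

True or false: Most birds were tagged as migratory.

True

The determiner here denotes the relation: |A ∩ B| > |A ∖ B|.
|A| = 16, |A ∩ B| = 12, |A ∖ B| = 4.
12 > 4, so the statement is true.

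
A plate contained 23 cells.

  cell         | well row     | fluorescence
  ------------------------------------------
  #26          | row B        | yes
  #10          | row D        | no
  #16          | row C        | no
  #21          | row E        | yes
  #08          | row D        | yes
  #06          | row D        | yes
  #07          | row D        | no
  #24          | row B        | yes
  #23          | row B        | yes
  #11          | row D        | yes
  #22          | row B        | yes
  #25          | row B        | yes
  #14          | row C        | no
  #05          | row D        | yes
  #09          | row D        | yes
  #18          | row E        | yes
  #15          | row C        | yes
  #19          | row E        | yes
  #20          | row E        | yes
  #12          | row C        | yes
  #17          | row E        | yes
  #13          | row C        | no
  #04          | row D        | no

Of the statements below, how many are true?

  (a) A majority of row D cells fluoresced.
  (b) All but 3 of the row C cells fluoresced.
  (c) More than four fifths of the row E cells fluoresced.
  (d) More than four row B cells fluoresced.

(a) row D: |A| = 8, |A ∩ B| = 5; needs |A ∩ B| > |A ∖ B| — true.
(b) row C: |A| = 5, |A ∩ B| = 2; needs |A ∖ B| = 3 — true.
(c) row E: |A| = 5, |A ∩ B| = 5; needs |A ∩ B| / |A| > 4/5 — true.
(d) row B: |A| = 5, |A ∩ B| = 5; needs |A ∩ B| > 4 — true.

4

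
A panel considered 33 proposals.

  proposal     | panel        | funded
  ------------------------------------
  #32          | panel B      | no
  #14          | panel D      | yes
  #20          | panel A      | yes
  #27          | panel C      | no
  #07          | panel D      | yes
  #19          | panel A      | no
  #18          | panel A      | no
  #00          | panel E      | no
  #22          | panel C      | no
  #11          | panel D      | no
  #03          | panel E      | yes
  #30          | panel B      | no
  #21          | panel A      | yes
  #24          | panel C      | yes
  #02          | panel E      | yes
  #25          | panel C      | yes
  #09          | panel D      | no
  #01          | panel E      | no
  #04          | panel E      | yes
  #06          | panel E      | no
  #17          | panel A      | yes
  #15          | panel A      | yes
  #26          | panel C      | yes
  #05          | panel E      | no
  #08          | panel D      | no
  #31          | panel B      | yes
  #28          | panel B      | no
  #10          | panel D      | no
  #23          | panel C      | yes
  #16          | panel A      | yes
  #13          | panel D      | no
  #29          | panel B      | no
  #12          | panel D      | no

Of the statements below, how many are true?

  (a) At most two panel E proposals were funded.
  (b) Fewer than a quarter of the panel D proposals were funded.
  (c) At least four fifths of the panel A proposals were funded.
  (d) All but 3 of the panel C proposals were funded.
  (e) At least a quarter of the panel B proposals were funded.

0

(a) panel E: |A| = 7, |A ∩ B| = 3; needs |A ∩ B| ≤ 2 — false.
(b) panel D: |A| = 8, |A ∩ B| = 2; needs |A ∩ B| / |A| < 1/4 — false.
(c) panel A: |A| = 7, |A ∩ B| = 5; needs |A ∩ B| / |A| ≥ 4/5 — false.
(d) panel C: |A| = 6, |A ∩ B| = 4; needs |A ∖ B| = 3 — false.
(e) panel B: |A| = 5, |A ∩ B| = 1; needs |A ∩ B| / |A| ≥ 1/4 — false.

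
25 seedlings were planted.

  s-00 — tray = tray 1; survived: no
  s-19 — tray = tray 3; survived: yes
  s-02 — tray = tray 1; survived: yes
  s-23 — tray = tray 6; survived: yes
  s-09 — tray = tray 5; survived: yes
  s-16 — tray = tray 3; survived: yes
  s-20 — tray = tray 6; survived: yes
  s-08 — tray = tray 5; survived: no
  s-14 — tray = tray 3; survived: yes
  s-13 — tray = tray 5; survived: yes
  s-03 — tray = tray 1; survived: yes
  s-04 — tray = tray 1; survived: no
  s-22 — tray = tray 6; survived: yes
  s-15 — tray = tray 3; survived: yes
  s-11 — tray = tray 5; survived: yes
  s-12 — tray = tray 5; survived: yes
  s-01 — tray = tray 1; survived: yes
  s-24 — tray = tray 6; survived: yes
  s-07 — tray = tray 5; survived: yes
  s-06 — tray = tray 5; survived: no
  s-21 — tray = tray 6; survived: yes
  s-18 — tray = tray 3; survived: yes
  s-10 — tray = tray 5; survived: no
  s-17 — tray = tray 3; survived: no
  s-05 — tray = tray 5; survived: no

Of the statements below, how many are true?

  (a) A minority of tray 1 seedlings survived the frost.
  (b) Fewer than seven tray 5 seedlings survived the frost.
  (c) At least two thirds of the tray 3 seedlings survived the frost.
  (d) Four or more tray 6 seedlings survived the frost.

3

(a) tray 1: |A| = 5, |A ∩ B| = 3; needs |A ∩ B| < |A ∖ B| — false.
(b) tray 5: |A| = 9, |A ∩ B| = 5; needs |A ∩ B| < 7 — true.
(c) tray 3: |A| = 6, |A ∩ B| = 5; needs |A ∩ B| / |A| ≥ 2/3 — true.
(d) tray 6: |A| = 5, |A ∩ B| = 5; needs |A ∩ B| ≥ 4 — true.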